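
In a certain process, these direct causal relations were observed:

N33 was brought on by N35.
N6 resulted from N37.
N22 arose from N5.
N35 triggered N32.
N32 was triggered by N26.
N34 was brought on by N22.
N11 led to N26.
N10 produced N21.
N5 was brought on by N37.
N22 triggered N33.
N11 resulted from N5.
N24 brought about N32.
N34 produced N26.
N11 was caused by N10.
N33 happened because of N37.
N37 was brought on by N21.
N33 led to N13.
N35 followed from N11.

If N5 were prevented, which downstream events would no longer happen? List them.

Downstream of N5: N22, N11, N35, N34, N33, N13, N26, N32.
Of those, still caused via another path: N11, N35, N33, N13, N26, N32.
The remainder have no surviving cause.

N22, N34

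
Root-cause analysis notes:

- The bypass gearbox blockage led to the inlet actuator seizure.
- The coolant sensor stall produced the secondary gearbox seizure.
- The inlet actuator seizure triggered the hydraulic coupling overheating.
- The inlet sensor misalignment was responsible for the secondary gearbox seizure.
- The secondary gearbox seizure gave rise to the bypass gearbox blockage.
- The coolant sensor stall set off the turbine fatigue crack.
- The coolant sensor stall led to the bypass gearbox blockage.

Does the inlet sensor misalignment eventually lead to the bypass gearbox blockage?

There is a causal chain: the inlet sensor misalignment → the secondary gearbox seizure → the bypass gearbox blockage.

Yes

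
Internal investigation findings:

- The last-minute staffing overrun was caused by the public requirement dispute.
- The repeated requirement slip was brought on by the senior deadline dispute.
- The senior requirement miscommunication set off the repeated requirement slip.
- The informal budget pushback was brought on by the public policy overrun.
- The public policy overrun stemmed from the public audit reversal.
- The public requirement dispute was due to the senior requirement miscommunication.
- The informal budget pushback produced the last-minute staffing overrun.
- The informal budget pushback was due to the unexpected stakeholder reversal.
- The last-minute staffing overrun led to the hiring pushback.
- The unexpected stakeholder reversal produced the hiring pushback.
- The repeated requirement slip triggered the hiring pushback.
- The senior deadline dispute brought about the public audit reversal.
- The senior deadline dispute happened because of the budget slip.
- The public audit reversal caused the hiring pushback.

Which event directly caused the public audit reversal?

the senior deadline dispute

Upstream contributors include the budget slip, but only the senior deadline dispute feeds directly into the public audit reversal.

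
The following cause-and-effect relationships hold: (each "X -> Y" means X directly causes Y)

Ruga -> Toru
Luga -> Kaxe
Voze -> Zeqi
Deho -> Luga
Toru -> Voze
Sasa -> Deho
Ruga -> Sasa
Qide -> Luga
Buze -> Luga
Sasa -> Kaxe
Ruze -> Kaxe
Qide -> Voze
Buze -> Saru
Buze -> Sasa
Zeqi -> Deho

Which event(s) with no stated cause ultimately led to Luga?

Buze, Qide, Ruga

Tracing upstream from Luga: Luga ← Buze.
A separate upstream branch: Luga ← Deho ← Sasa ← Ruga.
A separate upstream branch: Luga ← Qide.
Each of those chain origins has no stated cause.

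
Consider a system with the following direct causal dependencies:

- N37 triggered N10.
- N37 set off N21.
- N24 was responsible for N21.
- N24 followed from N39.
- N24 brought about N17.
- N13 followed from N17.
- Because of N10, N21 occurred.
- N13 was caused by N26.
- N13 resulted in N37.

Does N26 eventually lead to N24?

N26 leads to N13, N37, N10, N21; N24 is not among them.

No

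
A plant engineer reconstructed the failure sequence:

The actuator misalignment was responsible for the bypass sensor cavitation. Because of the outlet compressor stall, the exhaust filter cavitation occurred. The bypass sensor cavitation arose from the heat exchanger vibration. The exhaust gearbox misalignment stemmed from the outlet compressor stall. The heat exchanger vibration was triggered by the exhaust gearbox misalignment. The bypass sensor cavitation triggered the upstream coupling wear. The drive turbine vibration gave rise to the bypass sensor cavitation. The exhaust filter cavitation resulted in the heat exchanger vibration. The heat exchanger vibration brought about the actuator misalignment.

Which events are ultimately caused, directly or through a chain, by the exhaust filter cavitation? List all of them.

Direct effects: the heat exchanger vibration.
2 steps out: the actuator misalignment, the bypass sensor cavitation.
3 steps out: the upstream coupling wear.
Not reachable from it: the outlet compressor stall, the exhaust gearbox misalignment, the drive turbine vibration.

the actuator misalignment, the bypass sensor cavitation, the heat exchanger vibration, the upstream coupling wear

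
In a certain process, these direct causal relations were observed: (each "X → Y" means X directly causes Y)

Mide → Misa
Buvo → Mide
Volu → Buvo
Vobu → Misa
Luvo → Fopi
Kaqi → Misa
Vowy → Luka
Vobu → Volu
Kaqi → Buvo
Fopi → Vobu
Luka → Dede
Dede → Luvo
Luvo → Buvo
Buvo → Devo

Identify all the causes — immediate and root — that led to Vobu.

Dede, Fopi, Luka, Luvo, Vowy

Immediate cause of Vobu: Fopi.
Further upstream: Vowy, Luka, Dede, Luvo.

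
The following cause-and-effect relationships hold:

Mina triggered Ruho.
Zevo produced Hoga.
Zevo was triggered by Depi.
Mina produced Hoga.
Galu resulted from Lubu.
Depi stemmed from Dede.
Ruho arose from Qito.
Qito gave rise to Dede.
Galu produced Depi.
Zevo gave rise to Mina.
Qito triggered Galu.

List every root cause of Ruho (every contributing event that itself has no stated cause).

Tracing upstream from Ruho: Ruho ← Qito.
A separate upstream branch: Ruho ← Mina ← Zevo ← Depi ← Galu ← Lubu.
Each of those chain origins has no stated cause.

Lubu, Qito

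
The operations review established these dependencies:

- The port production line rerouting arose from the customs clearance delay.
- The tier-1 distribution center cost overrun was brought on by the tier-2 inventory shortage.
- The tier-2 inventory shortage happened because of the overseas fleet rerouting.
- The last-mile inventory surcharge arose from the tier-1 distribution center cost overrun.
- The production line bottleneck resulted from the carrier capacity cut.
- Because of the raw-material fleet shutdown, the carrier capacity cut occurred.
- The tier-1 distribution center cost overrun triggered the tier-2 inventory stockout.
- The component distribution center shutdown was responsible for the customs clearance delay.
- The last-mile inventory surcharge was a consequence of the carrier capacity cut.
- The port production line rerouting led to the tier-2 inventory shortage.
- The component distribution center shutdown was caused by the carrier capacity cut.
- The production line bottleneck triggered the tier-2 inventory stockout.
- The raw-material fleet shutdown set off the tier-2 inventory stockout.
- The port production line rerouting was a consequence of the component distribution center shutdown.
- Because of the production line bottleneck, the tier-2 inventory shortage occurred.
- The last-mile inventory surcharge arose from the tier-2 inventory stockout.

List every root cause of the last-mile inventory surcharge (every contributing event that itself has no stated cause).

the overseas fleet rerouting, the raw-material fleet shutdown

Tracing upstream from the last-mile inventory surcharge: the last-mile inventory surcharge ← the carrier capacity cut ← the raw-material fleet shutdown.
A separate upstream branch: the last-mile inventory surcharge ← the tier-1 distribution center cost overrun ← the tier-2 inventory shortage ← the overseas fleet rerouting.
Each of those chain origins has no stated cause.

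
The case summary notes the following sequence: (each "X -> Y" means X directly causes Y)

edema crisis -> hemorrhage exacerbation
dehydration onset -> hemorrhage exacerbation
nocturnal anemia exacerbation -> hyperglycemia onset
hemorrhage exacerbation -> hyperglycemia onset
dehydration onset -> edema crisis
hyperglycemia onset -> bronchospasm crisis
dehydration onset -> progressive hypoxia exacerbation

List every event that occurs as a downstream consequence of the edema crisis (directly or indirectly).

Direct effects: the hemorrhage exacerbation.
2 steps out: the hyperglycemia onset.
3 steps out: the bronchospasm crisis.
Not reachable from it: the dehydration onset, the progressive hypoxia exacerbation, the nocturnal anemia exacerbation.

the bronchospasm crisis, the hemorrhage exacerbation, the hyperglycemia onset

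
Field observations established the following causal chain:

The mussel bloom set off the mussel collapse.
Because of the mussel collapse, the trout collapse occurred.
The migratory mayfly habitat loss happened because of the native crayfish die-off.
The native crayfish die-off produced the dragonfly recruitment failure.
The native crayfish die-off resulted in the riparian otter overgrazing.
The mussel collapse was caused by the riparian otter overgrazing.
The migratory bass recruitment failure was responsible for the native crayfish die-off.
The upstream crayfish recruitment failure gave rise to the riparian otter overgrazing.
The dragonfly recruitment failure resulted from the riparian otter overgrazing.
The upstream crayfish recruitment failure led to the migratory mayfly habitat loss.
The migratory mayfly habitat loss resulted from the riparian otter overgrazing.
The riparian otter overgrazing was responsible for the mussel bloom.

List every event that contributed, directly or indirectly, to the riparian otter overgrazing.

Immediate causes of the riparian otter overgrazing: the native crayfish die-off, the upstream crayfish recruitment failure.
Further upstream: the migratory bass recruitment failure.

the migratory bass recruitment failure, the native crayfish die-off, the upstream crayfish recruitment failure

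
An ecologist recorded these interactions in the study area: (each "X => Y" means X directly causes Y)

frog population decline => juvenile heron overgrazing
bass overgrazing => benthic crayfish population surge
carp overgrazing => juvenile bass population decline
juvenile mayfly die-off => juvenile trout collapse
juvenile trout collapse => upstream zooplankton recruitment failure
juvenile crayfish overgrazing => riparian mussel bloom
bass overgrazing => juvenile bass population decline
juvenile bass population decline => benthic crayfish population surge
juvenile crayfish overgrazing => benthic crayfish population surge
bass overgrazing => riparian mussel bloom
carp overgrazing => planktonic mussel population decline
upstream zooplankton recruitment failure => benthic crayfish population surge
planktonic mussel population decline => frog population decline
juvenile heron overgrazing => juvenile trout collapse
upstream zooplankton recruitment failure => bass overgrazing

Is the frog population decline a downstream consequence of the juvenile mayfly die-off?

The juvenile mayfly die-off leads to the juvenile trout collapse, the upstream zooplankton recruitment failure, the bass overgrazing, the riparian mussel bloom, the juvenile bass population decline, the benthic crayfish population surge; the frog population decline is not among them.

No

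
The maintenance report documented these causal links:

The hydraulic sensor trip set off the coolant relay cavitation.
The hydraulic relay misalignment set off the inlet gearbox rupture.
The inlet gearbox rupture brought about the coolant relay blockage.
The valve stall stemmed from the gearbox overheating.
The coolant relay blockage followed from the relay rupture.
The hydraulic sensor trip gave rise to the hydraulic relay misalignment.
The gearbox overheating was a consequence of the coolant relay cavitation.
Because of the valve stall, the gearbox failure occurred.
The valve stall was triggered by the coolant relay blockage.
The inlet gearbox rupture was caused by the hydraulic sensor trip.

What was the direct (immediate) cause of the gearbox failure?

Upstream contributors include the hydraulic sensor trip, the hydraulic relay misalignment, the inlet gearbox rupture, the coolant relay cavitation, the gearbox overheating, the coolant relay blockage, the relay rupture, but only the valve stall feeds directly into the gearbox failure.

the valve stall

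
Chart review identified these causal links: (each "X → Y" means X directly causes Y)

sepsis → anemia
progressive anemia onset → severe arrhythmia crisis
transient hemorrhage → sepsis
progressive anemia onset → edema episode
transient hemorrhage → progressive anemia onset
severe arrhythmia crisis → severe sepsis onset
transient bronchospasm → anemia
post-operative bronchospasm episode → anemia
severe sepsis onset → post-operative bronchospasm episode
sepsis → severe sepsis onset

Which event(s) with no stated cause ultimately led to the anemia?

the transient bronchospasm, the transient hemorrhage

Tracing upstream from the anemia: the anemia ← the sepsis ← the transient hemorrhage.
A separate upstream branch: the anemia ← the transient bronchospasm.
Each of those chain origins has no stated cause.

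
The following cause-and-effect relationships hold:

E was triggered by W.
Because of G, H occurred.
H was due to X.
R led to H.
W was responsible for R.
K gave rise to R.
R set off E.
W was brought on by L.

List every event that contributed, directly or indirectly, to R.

K, L, W

Immediate causes of R: K, W.
Further upstream: L.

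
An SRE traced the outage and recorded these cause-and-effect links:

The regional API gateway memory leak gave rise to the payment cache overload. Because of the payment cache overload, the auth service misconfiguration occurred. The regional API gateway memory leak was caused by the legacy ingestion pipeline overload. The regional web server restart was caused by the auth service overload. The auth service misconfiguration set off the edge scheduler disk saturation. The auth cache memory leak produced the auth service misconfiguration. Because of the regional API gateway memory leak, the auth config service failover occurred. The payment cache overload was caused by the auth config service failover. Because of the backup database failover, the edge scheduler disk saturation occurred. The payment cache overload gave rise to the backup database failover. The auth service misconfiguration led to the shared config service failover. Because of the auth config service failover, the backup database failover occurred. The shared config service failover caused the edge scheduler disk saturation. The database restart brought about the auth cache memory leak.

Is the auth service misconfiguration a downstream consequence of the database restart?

There is a causal chain: the database restart → the auth cache memory leak → the auth service misconfiguration.

Yes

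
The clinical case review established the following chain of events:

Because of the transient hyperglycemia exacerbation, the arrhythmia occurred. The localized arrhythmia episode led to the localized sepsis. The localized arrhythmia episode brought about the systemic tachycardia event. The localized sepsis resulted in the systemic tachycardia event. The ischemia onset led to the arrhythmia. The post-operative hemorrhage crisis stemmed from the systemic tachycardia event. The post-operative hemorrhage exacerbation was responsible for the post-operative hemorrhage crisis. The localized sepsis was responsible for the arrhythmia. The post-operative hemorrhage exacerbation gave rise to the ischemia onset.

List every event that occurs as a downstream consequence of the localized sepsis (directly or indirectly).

the arrhythmia, the post-operative hemorrhage crisis, the systemic tachycardia event

Direct effects: the systemic tachycardia event, the arrhythmia.
2 steps out: the post-operative hemorrhage crisis.
Not reachable from it: the localized arrhythmia episode, the post-operative hemorrhage exacerbation, the ischemia onset, the transient hyperglycemia exacerbation.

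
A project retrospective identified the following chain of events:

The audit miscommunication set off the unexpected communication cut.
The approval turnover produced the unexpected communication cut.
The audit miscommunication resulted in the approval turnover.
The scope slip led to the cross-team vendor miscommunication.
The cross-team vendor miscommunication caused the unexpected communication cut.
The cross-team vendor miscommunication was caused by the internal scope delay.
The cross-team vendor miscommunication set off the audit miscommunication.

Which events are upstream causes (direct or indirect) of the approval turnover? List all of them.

Immediate cause of the approval turnover: the audit miscommunication.
Further upstream: the scope slip, the cross-team vendor miscommunication, the internal scope delay.

the audit miscommunication, the cross-team vendor miscommunication, the internal scope delay, the scope slip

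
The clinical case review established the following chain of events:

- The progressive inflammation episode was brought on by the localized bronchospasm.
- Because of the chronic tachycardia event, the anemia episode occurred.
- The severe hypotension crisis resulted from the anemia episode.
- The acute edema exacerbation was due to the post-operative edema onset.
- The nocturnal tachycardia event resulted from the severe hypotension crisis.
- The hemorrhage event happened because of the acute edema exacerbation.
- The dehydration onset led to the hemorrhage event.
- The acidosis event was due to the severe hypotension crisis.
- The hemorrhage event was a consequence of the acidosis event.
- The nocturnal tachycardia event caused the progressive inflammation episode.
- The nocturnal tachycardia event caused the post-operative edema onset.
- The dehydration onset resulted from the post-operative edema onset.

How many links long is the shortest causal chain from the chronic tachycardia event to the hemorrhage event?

Shortest chain: the chronic tachycardia event → the anemia episode → the severe hypotension crisis → the acidosis event → the hemorrhage event.

4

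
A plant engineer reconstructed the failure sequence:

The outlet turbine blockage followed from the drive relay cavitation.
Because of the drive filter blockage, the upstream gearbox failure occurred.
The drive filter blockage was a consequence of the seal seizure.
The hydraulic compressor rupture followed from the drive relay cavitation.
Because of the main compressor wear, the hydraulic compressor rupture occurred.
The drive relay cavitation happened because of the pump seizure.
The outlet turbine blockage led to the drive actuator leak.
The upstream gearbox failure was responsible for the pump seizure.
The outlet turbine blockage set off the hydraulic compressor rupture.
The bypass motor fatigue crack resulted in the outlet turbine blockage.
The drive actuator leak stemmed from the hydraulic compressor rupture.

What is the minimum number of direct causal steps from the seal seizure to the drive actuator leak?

Shortest chain: the seal seizure → the drive filter blockage → the upstream gearbox failure → the pump seizure → the drive relay cavitation → the outlet turbine blockage → the drive actuator leak.

6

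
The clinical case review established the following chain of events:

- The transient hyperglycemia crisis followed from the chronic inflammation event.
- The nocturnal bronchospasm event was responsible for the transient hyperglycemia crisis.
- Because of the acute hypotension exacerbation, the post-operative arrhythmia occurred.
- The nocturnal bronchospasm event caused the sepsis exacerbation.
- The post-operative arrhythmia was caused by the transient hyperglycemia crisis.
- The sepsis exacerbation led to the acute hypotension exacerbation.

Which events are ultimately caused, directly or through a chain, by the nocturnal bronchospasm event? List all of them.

Direct effects: the sepsis exacerbation, the transient hyperglycemia crisis.
2 steps out: the acute hypotension exacerbation, the post-operative arrhythmia.
Not reachable from it: the chronic inflammation event.

the acute hypotension exacerbation, the post-operative arrhythmia, the sepsis exacerbation, the transient hyperglycemia crisis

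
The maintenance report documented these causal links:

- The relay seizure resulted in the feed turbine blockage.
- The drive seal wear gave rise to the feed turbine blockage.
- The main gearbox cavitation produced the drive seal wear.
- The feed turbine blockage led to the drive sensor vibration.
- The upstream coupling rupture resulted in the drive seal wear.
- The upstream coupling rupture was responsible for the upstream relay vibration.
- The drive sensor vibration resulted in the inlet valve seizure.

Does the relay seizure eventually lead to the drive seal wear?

No

The relay seizure leads to the feed turbine blockage, the drive sensor vibration, the inlet valve seizure; the drive seal wear is not among them.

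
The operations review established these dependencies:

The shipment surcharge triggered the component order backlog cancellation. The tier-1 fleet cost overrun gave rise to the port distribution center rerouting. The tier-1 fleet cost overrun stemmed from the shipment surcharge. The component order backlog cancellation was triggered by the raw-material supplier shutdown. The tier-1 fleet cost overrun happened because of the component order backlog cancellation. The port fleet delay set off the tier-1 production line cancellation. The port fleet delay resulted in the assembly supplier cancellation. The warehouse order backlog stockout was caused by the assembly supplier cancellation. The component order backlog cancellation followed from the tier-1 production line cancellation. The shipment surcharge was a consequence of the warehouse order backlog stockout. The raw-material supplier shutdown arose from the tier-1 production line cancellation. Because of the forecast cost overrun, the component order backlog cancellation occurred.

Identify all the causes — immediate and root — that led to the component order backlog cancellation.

Immediate causes of the component order backlog cancellation: the tier-1 production line cancellation, the raw-material supplier shutdown, the shipment surcharge, the forecast cost overrun.
Further upstream: the port fleet delay, the assembly supplier cancellation, the warehouse order backlog stockout.

the assembly supplier cancellation, the forecast cost overrun, the port fleet delay, the raw-material supplier shutdown, the shipment surcharge, the tier-1 production line cancellation, the warehouse order backlog stockout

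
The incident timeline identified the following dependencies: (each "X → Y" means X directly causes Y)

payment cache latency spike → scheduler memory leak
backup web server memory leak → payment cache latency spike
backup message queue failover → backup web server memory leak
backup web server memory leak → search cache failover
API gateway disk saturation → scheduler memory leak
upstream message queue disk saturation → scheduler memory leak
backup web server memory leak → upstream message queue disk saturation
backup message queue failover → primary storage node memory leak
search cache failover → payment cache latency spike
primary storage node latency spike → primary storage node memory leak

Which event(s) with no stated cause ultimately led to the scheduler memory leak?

Tracing upstream from the scheduler memory leak: the scheduler memory leak ← the upstream message queue disk saturation ← the backup web server memory leak ← the backup message queue failover.
A separate upstream branch: the scheduler memory leak ← the API gateway disk saturation.
Each of those chain origins has no stated cause.

the API gateway disk saturation, the backup message queue failover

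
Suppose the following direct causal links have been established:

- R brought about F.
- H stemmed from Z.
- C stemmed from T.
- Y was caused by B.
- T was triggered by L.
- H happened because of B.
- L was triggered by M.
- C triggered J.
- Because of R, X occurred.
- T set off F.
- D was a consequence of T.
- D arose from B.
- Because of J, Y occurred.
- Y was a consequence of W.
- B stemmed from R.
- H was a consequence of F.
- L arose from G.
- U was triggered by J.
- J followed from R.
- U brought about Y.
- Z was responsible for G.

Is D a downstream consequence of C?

C leads to J, U, Y; D is not among them.

No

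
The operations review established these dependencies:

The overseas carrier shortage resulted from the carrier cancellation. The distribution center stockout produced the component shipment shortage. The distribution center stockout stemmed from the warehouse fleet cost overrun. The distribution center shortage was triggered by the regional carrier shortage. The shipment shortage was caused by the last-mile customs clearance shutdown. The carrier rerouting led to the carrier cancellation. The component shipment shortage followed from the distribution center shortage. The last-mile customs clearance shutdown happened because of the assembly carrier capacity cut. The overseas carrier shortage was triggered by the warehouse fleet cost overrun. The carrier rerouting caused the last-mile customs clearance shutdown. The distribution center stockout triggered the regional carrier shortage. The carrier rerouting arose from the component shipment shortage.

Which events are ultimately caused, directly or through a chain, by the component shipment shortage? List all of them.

Direct effects: the carrier rerouting.
2 steps out: the last-mile customs clearance shutdown, the carrier cancellation.
3 steps out: the shipment shortage, the overseas carrier shortage.
Not reachable from it: the warehouse fleet cost overrun, the assembly carrier capacity cut, the distribution center stockout, the regional carrier shortage, the distribution center shortage.

the carrier cancellation, the carrier rerouting, the last-mile customs clearance shutdown, the overseas carrier shortage, the shipment shortage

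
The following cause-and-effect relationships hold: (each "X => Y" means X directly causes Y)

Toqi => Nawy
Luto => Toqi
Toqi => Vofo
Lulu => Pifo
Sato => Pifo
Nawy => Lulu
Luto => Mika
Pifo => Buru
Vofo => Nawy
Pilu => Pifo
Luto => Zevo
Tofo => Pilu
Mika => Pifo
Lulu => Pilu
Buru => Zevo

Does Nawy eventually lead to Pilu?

Yes

There is a causal chain: Nawy → Lulu → Pilu.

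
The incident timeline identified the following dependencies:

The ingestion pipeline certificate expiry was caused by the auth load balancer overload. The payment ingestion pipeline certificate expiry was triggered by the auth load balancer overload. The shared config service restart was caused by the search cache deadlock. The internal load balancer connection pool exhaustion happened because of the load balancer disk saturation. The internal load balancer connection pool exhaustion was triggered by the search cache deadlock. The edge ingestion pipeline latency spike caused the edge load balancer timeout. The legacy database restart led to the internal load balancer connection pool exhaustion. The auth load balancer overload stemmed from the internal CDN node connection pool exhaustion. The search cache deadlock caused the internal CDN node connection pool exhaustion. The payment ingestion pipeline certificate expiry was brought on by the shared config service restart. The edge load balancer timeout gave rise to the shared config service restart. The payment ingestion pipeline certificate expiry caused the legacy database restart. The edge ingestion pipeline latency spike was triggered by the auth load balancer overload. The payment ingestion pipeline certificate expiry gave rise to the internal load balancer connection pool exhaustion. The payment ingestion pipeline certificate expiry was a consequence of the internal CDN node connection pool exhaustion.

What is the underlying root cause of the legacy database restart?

the search cache deadlock

Tracing upstream from the legacy database restart: the legacy database restart ← the payment ingestion pipeline certificate expiry ← the internal CDN node connection pool exhaustion ← the search cache deadlock.
The search cache deadlock has no stated cause, so it is the root.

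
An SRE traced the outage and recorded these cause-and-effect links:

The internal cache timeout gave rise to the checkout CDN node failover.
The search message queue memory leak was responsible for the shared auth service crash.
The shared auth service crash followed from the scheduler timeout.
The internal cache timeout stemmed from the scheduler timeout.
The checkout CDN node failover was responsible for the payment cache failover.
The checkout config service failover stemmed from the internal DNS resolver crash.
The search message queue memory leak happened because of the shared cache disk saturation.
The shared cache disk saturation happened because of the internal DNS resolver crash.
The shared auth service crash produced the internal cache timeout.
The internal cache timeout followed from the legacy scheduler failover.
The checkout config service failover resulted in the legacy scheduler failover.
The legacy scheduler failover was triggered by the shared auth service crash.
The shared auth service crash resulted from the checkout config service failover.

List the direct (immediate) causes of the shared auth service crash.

Upstream contributors include the internal DNS resolver crash, the shared cache disk saturation, but only the checkout config service failover, the scheduler timeout, the search message queue memory leak feed directly into the shared auth service crash.

the checkout config service failover, the scheduler timeout, the search message queue memory leak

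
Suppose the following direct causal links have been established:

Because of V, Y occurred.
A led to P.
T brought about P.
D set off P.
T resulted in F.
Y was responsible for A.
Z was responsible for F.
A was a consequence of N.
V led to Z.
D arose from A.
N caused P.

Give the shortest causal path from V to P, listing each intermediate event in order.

V → Y → A → P

V → Y
Y → A
A → P
Length: 3 steps.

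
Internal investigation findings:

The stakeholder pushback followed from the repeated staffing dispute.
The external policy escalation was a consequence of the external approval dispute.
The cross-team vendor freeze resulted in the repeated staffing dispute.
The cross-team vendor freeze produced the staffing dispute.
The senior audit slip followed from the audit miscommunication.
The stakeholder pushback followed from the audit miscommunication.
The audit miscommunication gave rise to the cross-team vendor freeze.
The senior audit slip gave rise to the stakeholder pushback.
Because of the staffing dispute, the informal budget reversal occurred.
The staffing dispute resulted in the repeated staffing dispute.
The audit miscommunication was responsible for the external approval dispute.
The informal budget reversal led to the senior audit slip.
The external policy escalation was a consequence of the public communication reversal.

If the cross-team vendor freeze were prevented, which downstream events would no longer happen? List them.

the informal budget reversal, the repeated staffing dispute, the staffing dispute

Downstream of the cross-team vendor freeze: the staffing dispute, the informal budget reversal, the senior audit slip, the repeated staffing dispute, the stakeholder pushback.
Of those, still caused via another path: the senior audit slip, the stakeholder pushback.
The remainder have no surviving cause.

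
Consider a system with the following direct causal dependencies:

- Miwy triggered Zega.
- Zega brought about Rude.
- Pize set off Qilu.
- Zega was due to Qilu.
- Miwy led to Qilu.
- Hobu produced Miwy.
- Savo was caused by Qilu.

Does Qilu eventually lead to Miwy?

Qilu leads to Savo, Zega, Rude; Miwy is not among them.

No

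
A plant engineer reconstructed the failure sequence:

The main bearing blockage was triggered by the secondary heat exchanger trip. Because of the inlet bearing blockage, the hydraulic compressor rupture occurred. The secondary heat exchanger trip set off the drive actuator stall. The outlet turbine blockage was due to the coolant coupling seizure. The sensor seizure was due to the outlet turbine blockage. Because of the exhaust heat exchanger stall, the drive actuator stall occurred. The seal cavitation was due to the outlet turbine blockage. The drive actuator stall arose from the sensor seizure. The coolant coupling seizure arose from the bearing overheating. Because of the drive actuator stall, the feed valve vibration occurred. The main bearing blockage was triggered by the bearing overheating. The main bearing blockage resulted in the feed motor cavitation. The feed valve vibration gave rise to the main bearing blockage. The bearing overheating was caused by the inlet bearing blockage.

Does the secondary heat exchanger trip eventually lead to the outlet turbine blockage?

No

The secondary heat exchanger trip leads to the drive actuator stall, the feed valve vibration, the main bearing blockage, the feed motor cavitation; the outlet turbine blockage is not among them.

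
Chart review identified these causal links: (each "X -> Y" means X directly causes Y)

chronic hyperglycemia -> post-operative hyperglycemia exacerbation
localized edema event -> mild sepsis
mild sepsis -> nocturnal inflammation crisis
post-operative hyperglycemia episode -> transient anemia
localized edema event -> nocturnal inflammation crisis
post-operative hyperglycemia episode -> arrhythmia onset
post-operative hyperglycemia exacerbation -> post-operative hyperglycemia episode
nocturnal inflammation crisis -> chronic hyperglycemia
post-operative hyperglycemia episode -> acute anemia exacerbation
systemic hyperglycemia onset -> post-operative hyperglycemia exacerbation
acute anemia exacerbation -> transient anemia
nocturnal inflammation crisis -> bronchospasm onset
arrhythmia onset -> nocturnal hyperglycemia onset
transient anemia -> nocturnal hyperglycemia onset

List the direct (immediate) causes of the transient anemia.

the acute anemia exacerbation, the post-operative hyperglycemia episode

Upstream contributors include the localized edema event, the mild sepsis, the nocturnal inflammation crisis, the chronic hyperglycemia, the post-operative hyperglycemia exacerbation, the systemic hyperglycemia onset, but only the acute anemia exacerbation, the post-operative hyperglycemia episode feed directly into the transient anemia.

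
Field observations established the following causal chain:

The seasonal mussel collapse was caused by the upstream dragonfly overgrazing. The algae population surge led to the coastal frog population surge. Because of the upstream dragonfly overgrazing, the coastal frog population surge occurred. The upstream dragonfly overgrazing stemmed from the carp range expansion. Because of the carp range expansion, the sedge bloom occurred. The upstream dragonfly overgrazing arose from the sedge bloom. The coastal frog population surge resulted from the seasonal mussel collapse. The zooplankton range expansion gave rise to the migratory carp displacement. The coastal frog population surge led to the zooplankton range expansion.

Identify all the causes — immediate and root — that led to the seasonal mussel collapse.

Immediate cause of the seasonal mussel collapse: the upstream dragonfly overgrazing.
Further upstream: the carp range expansion, the sedge bloom.

the carp range expansion, the sedge bloom, the upstream dragonfly overgrazing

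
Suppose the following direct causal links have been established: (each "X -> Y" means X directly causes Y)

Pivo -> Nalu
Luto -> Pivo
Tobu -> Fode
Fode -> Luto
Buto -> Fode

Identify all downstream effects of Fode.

Direct effects: Luto.
2 steps out: Pivo.
3 steps out: Nalu.
Not reachable from it: Tobu, Buto.

Luto, Nalu, Pivo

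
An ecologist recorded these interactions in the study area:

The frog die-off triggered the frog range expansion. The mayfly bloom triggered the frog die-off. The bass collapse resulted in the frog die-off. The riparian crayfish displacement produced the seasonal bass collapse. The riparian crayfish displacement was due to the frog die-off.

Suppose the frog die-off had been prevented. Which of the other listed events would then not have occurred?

Downstream of the frog die-off: the riparian crayfish displacement, the seasonal bass collapse, the frog range expansion.

the frog range expansion, the riparian crayfish displacement, the seasonal bass collapse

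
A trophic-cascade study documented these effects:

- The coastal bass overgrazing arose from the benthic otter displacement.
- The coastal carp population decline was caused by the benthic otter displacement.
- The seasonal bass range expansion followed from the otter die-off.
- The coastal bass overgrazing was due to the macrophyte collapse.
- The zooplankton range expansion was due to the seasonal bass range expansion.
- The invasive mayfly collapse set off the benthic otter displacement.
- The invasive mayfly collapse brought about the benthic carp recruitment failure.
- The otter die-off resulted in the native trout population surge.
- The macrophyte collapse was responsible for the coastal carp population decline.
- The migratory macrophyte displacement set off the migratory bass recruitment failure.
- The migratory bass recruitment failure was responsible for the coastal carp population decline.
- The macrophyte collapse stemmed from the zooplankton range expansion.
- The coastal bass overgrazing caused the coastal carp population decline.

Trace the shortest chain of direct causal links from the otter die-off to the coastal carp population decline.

the otter die-off → the seasonal bass range expansion
the seasonal bass range expansion → the zooplankton range expansion
the zooplankton range expansion → the macrophyte collapse
the macrophyte collapse → the coastal carp population decline
Length: 4 steps.

the otter die-off → the seasonal bass range expansion → the zooplankton range expansion → the macrophyte collapse → the coastal carp population decline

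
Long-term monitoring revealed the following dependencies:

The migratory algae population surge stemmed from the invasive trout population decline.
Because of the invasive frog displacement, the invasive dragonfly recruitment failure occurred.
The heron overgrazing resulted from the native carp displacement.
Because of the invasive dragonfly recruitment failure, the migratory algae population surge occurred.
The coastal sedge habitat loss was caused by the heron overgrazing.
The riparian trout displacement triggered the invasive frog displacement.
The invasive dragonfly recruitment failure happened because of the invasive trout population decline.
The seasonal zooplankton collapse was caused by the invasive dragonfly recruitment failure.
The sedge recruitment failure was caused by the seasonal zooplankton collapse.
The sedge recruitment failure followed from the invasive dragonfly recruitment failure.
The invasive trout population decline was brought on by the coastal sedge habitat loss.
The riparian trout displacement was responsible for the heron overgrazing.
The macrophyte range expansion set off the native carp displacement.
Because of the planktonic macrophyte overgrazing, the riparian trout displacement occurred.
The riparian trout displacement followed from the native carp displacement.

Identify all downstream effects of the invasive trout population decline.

the invasive dragonfly recruitment failure, the migratory algae population surge, the seasonal zooplankton collapse, the sedge recruitment failure

Direct effects: the invasive dragonfly recruitment failure, the migratory algae population surge.
2 steps out: the seasonal zooplankton collapse, the sedge recruitment failure.
Not reachable from it: the macrophyte range expansion, the native carp displacement, the riparian trout displacement, the heron overgrazing, the coastal sedge habitat loss, the invasive frog displacement, the planktonic macrophyte overgrazing.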